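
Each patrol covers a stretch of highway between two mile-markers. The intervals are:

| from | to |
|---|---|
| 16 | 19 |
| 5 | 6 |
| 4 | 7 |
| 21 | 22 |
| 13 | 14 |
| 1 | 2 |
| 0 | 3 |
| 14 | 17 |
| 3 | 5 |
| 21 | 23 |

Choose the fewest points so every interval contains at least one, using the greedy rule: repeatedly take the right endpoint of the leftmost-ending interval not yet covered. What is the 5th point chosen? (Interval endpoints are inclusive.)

22

Sort by right endpoint; whenever an interval is uncovered, place a point at its right end.
By right end: [1,2]  [0,3]  [3,5]  [5,6]  [4,7]  [13,14]  [14,17]  [16,19]  [21,22]  [21,23]
[1,2] uncovered → point at 2; [3,5] uncovered → point at 5; [13,14] uncovered → point at 14; [16,19] uncovered → point at 19; [21,22] uncovered → point at 22.
Points: 2, 5, 14, 19, 22 (5 total).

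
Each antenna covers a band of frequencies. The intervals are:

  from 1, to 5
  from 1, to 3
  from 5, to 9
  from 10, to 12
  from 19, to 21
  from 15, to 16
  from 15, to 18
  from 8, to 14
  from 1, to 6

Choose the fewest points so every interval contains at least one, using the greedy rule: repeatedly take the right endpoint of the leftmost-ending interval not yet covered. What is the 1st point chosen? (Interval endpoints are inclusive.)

Sort by right endpoint; whenever an interval is uncovered, place a point at its right end.
By right end: [1,3]  [1,5]  [1,6]  [5,9]  [10,12]  [8,14]  [15,16]  [15,18]  [19,21]
[1,3] uncovered → point at 3; [5,9] uncovered → point at 9; [10,12] uncovered → point at 12; [15,16] uncovered → point at 16; [19,21] uncovered → point at 21.
Points: 3, 9, 12, 16, 21 (5 total).

3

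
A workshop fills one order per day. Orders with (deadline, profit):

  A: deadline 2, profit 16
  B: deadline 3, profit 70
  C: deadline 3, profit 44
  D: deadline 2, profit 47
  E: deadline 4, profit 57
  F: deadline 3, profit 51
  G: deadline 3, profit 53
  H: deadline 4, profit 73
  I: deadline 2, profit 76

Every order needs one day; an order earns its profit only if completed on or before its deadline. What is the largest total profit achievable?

Take jobs in profit order; each goes to the latest open slot no later than its deadline.
Profit order: I=76 H=73 B=70 E=57 G=53 F=51 D=47 C=44 A=16
Assign: I→slot 2, H→slot 4, B→slot 3, E→slot 1, G skipped, F skipped, D skipped, C skipped, A skipped.
Slots: [1:E] [2:I] [3:B] [4:H]
Profit = 57 + 76 + 70 + 73 = 276

276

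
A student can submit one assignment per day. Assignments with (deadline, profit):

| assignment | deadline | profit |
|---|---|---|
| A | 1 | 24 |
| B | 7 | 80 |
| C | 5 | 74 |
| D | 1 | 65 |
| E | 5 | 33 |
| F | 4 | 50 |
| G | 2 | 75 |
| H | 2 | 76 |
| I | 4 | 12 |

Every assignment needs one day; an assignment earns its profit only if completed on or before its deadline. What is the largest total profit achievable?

Sort by profit descending; place each in the latest free slot ≤ its deadline.
Profit order: B=80 H=76 G=75 C=74 D=65 F=50 E=33 A=24 I=12
Assign: B→slot 7, H→slot 2, G→slot 1, C→slot 5, D skipped, F→slot 4, E→slot 3, A skipped, I skipped.
Slots: [1:G] [2:H] [3:E] [4:F] [5:C] [7:B]
Profit = 75 + 76 + 33 + 50 + 74 + 80 = 388

388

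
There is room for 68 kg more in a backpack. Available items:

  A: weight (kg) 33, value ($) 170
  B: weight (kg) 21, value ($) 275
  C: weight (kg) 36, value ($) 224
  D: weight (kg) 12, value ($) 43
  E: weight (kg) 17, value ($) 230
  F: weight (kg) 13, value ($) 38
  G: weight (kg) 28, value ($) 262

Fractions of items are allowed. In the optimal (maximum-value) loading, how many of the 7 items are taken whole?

Order: E (230/17=13.53) > B (275/21=13.10) > G (262/28=9.36) > C (224/36=6.22) > A (170/33=5.15) > D (43/12=3.58) > F (38/13=2.92)
Fill: take E (17 @ 230) → take B (21 @ 275) → take G (28 @ 262) → take 2/36 of C → 12.44; 68/68 used.
3 item(s) taken whole; one partial (take 2/36 of C).

3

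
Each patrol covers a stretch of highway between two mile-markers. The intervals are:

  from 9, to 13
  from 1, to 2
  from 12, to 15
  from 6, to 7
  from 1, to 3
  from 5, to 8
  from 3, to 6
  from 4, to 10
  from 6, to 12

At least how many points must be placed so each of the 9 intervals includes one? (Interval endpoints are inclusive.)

3

By right end: [1,2]  [1,3]  [3,6]  [6,7]  [5,8]  [4,10]  [6,12]  [9,13]  [12,15]
[1,2] uncovered → point at 2; [3,6] uncovered → point at 6; [9,13] uncovered → point at 13.
Points: 2, 6, 13 (3 total).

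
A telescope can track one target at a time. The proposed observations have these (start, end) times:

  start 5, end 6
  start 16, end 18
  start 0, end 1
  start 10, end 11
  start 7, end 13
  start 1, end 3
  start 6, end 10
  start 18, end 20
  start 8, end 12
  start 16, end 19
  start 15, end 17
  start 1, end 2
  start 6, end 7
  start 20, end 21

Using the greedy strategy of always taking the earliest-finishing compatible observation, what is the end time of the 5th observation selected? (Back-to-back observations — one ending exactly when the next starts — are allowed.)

11

Sort by end time and greedily take each interval whose start is ≥ the last chosen end.
By end time: (0,1), (1,2), (1,3), (5,6), (6,7), (6,10), (10,11), (8,12), (7,13), (15,17), (16,18), (16,19), (18,20), (20,21).
Pick (0,1); next start ≥ 1 → (1,2); next start ≥ 2 → (5,6); next start ≥ 6 → (6,7); next start ≥ 7 → (10,11); next start ≥ 11 → (15,17); next start ≥ 17 → (18,20); next start ≥ 20 → (20,21).
Selected: (0,1) (1,2) (5,6) (6,7) (10,11) (15,17) (18,20) (20,21)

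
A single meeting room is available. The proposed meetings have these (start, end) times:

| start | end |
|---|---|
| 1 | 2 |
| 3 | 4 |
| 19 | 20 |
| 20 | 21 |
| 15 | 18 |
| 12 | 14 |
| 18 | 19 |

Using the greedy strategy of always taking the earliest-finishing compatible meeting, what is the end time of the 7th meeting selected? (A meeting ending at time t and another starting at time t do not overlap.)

Sorted by end: (1,2)  (3,4)  (12,14)  (15,18)  (18,19)  (19,20)  (20,21)
take (1,2); take (3,4); take (12,14); take (15,18); take (18,19); take (19,20); take (20,21).
Selected: (1,2) (3,4) (12,14) (15,18) (18,19) (19,20) (20,21)

21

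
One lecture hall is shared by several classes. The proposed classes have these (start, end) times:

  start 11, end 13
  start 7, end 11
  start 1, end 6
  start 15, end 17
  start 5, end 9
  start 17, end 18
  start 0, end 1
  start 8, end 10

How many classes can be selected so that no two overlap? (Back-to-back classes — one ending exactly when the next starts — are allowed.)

6

Sorted by end: (0,1)  (1,6)  (5,9)  (8,10)  (7,11)  (11,13)  (15,17)  (17,18)
take (0,1); take (1,6); skip (5,9); take (8,10); take (11,13); take (15,17); take (17,18).
Selected 6 classes.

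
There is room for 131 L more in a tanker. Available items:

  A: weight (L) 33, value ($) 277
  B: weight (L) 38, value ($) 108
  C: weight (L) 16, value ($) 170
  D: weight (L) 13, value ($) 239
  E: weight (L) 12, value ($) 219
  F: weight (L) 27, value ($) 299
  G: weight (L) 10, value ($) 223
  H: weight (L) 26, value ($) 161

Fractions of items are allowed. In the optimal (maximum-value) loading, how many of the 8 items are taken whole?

Sort by value per unit weight and fill in that order.
Ratios (sorted): G 22.30, D 18.38, E 18.25, F 11.07, C 10.62, A 8.39, H 6.19, B 2.84
take G (10 @ 223); take D (13 @ 239); take E (12 @ 219); take F (27 @ 299); take C (16 @ 170); take A (33 @ 277); take 20/26 of H → 123.85. Capacity used 131/131.
6 item(s) taken whole; one partial (take 20/26 of H).

6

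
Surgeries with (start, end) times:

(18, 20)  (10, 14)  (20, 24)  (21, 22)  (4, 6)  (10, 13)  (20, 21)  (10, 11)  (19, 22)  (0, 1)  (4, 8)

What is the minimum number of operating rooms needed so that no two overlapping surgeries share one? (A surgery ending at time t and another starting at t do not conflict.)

3

Events (time:±→running): 0:+→1 1:-→0 4:+→1 4:+→2 6:-→1 8:-→0 10:+→1 10:+→2 10:+→3 … peak 3.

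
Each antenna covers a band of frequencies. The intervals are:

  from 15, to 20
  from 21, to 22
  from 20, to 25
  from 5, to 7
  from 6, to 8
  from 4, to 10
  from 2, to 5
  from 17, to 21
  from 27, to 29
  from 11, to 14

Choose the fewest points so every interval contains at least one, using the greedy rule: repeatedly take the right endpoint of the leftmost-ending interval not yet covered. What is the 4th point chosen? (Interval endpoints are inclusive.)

20

Sort by right endpoint; whenever an interval is uncovered, place a point at its right end.
Sorted: [2,5] [5,7] [6,8] [4,10] [11,14] [15,20] [17,21] [21,22] [20,25] [27,29]
{[2,5],[5,7]} hit by 5; {[6,8],[4,10]} hit by 8; {[11,14]} hit by 14; {[15,20],[17,21]} hit by 20; {[21,22],[20,25]} hit by 22; {[27,29]} hit by 29.
Points: 5, 8, 14, 20, 22, 29 (6 total).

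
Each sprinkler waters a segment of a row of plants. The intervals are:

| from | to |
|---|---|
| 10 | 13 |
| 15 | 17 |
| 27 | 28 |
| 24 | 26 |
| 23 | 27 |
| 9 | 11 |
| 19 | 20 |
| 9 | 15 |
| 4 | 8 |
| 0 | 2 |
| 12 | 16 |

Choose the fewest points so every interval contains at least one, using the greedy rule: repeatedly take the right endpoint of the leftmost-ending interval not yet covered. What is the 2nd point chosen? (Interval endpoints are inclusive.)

8

Sort by right endpoint; whenever an interval is uncovered, place a point at its right end.
Sorted: [0,2] [4,8] [9,11] [10,13] [9,15] [12,16] [15,17] [19,20] [24,26] [23,27] [27,28]
{[0,2]} hit by 2; {[4,8]} hit by 8; {[9,11],[10,13],[9,15]} hit by 11; {[12,16],[15,17]} hit by 16; {[19,20]} hit by 20; {[24,26],[23,27]} hit by 26; {[27,28]} hit by 28.
Points: 2, 8, 11, 16, 20, 26, 28 (7 total).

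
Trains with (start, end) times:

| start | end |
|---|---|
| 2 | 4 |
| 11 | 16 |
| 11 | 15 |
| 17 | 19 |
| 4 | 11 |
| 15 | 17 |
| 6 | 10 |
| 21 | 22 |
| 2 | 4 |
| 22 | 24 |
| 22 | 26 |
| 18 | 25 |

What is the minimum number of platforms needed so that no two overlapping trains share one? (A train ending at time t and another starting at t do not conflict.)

3

The answer is the maximum number of intervals overlapping at any instant.
starts: [2, 2, 4, 6, 11, 11, 15, 17, 18, 21, 22, 22]
ends:   [4, 4, 10, 11, 15, 16, 17, 19, 22, 24, 25, 26]
s2→1 s2→2 e4→1 e4→0 s4→1 s6→2 e10→1 e11→0 s11→1 s11→2 e15→1 s15→2 e16→1 e17→0 s17→1 s18→2 e19→1 s21→2 e22→1 s22→2 s22→3  — peak 3.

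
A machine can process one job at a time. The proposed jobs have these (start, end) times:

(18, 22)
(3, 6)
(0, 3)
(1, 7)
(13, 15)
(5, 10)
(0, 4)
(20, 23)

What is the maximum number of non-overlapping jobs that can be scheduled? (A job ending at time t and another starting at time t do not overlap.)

4

Greedy by earliest finish: after sorting by end time, pick each interval compatible with the last pick.
By end time: (0,3), (0,4), (3,6), (1,7), (5,10), (13,15), (18,22), (20,23).
Pick (0,3); next start ≥ 3 → (3,6); next start ≥ 6 → (13,15); next start ≥ 15 → (18,22).
Selected 4 jobs.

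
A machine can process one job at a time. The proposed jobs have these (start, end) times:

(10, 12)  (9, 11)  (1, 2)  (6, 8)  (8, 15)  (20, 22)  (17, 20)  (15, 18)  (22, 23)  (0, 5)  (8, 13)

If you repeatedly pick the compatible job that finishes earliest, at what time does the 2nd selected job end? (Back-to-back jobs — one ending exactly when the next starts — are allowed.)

8

Order by finish time; keep every interval that doesn't clash with the previous kept one.
By end time: (1,2), (0,5), (6,8), (9,11), (10,12), (8,13), (8,15), (15,18), (17,20), (20,22), (22,23).
Pick (1,2); next start ≥ 2 → (6,8); next start ≥ 8 → (9,11); next start ≥ 11 → (15,18); next start ≥ 18 → (20,22); next start ≥ 22 → (22,23).
Selected: (1,2) (6,8) (9,11) (15,18) (20,22) (22,23)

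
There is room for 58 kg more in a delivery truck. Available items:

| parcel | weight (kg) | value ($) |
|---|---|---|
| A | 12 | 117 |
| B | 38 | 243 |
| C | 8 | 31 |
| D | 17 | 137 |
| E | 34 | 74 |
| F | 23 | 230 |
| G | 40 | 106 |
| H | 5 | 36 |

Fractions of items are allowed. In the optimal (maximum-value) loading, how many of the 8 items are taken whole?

4

Sort by value per unit weight and fill in that order.
Order: F (230/23=10.00) > A (117/12=9.75) > D (137/17=8.06) > H (36/5=7.20) > B (243/38=6.39) > C (31/8=3.88) > G (106/40=2.65) > E (74/34=2.18)
Fill: take F (23 @ 230) → take A (12 @ 117) → take D (17 @ 137) → take H (5 @ 36) → take 1/38 of B → 6.39; 58/58 used.
4 item(s) taken whole; one partial (take 1/38 of B).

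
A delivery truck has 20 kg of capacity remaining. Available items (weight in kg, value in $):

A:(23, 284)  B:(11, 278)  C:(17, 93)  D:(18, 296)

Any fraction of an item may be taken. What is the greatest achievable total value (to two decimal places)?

Greedy by value/weight ratio, highest first.
Order: B (278/11=25.27) > D (296/18=16.44) > A (284/23=12.35) > C (93/17=5.47)
Fill: take B (11 @ 278) → take 9/18 of D → 148.00; 20/20 used.
Total value = 426.00

426.00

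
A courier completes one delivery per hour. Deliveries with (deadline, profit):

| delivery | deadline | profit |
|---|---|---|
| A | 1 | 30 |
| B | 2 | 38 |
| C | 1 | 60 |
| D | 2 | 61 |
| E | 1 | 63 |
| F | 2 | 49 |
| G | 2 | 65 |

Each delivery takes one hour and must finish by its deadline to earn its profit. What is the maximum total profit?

Sort by profit descending; place each in the latest free slot ≤ its deadline.
Profit order: G=65 E=63 D=61 C=60 F=49 B=38 A=30
Assign: G→slot 2, E→slot 1, D skipped, C skipped, F skipped, B skipped, A skipped.
Slots: [1:E] [2:G]
Profit = 63 + 65 = 128

128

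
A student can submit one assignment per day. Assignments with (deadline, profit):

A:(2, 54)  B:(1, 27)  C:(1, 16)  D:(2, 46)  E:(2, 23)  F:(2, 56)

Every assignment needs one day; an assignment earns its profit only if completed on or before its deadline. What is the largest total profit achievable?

110

Sort by profit descending; place each in the latest free slot ≤ its deadline.
Profit order: F=56 A=54 D=46 B=27 E=23 C=16
Assign: F→slot 2, A→slot 1, D skipped, B skipped, E skipped, C skipped.
Slots: [1:A] [2:F]
Profit = 54 + 56 = 110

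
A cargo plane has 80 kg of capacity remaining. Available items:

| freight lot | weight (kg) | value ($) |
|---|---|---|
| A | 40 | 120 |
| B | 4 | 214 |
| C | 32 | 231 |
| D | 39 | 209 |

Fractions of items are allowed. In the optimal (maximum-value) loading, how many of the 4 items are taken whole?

3

Ratios (sorted): B 53.50, C 7.22, D 5.36, A 3.00
take B (4 @ 214); take C (32 @ 231); take D (39 @ 209); take 5/40 of A → 15.00. Capacity used 80/80.
3 item(s) taken whole; one partial (take 5/40 of A).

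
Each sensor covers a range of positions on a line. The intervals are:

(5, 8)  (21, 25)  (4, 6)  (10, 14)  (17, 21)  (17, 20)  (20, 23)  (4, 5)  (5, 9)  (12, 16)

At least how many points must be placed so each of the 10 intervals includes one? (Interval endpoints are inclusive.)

4

Sorted: [4,5] [4,6] [5,8] [5,9] [10,14] [12,16] [17,20] [17,21] [20,23] [21,25]
{[4,5],[4,6],[5,8],[5,9]} hit by 5; {[10,14],[12,16]} hit by 14; {[17,20],[17,21],[20,23]} hit by 20; {[21,25]} hit by 25.
Points: 5, 14, 20, 25 (4 total).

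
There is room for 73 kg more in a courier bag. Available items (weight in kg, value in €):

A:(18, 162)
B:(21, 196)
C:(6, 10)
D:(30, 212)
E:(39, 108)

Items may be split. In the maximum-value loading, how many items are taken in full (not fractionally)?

Order: B (196/21=9.33) > A (162/18=9.00) > D (212/30=7.07) > E (108/39=2.77) > C (10/6=1.67)
Fill: take B (21 @ 196) → take A (18 @ 162) → take D (30 @ 212) → take 4/39 of E → 11.08; 73/73 used.
3 item(s) taken whole; one partial (take 4/39 of E).

3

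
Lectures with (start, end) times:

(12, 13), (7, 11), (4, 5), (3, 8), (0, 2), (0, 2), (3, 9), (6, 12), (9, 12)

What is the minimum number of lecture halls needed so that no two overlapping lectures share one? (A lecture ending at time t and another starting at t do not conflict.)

The answer is the maximum number of intervals overlapping at any instant.
starts: [0, 0, 3, 3, 4, 6, 7, 9, 12]
ends:   [2, 2, 5, 8, 9, 11, 12, 12, 13]
s0→1 s0→2 e2→1 e2→0 s3→1 s3→2 s4→3 e5→2 s6→3 s7→4  — peak 4.

4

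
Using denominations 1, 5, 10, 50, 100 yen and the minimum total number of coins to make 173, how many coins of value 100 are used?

173 = 1×100 + 1×50 + 2×10 + 3×1
Count of 100: 1

1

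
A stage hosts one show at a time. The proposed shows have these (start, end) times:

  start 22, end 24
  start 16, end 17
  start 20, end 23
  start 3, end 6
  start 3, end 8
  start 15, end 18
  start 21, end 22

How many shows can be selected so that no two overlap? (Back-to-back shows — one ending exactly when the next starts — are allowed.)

4

Sort by end time and greedily take each interval whose start is ≥ the last chosen end.
Sorted by end: (3,6)  (3,8)  (16,17)  (15,18)  (21,22)  (20,23)  (22,24)
take (3,6); skip (3,8); take (16,17); take (21,22); take (22,24).
Selected 4 shows.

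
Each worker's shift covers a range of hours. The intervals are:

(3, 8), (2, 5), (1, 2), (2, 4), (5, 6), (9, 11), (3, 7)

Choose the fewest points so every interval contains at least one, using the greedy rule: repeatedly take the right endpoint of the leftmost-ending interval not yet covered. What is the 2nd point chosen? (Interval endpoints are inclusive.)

Sorted: [1,2] [2,4] [2,5] [5,6] [3,7] [3,8] [9,11]
{[1,2],[2,4],[2,5]} hit by 2; {[5,6],[3,7],[3,8]} hit by 6; {[9,11]} hit by 11.
Points: 2, 6, 11 (3 total).

6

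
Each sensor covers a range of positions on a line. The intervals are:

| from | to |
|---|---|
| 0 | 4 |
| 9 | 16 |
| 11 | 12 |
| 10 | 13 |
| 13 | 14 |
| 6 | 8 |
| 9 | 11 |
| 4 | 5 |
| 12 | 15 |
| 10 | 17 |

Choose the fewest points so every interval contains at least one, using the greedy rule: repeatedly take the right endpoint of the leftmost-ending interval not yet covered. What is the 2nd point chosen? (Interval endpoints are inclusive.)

Sort by right endpoint; whenever an interval is uncovered, place a point at its right end.
Sorted: [0,4] [4,5] [6,8] [9,11] [11,12] [10,13] [13,14] [12,15] [9,16] [10,17]
{[0,4],[4,5]} hit by 4; {[6,8]} hit by 8; {[9,11],[11,12],[10,13]} hit by 11; {[13,14],[12,15],[9,16],[10,17]} hit by 14.
Points: 4, 8, 11, 14 (4 total).

8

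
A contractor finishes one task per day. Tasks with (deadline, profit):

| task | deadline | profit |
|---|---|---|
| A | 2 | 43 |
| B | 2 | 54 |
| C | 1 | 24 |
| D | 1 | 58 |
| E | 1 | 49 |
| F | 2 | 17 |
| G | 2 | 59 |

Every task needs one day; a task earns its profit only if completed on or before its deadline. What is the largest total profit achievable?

Sort by profit descending; place each in the latest free slot ≤ its deadline.
By profit: G(d2,59), D(d1,58), B(d2,54), E(d1,49), A(d2,43), C(d1,24), F(d2,17)
G→slot 2; D→slot 1; B skipped; E skipped; A skipped; C skipped; F skipped.
Profit = 58 + 59 = 117

117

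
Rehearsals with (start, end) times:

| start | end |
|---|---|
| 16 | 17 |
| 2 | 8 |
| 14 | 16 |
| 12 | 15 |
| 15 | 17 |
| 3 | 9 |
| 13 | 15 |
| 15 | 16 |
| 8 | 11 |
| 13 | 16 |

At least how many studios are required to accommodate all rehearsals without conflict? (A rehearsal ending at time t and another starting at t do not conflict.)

Count concurrent intervals with a sweep; the peak is the room count.
Events (time:±→running): 2:+→1 3:+→2 8:-→1 8:+→2 9:-→1 11:-→0 12:+→1 13:+→2 13:+→3 14:+→4 … peak 4.

4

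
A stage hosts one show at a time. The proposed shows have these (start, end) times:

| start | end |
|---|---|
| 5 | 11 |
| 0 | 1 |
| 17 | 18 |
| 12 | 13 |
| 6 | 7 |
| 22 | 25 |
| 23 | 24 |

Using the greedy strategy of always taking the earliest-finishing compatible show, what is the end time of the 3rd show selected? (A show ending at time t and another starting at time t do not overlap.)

13

By end time: (0,1), (6,7), (5,11), (12,13), (17,18), (23,24), (22,25).
Pick (0,1); next start ≥ 1 → (6,7); next start ≥ 7 → (12,13); next start ≥ 13 → (17,18); next start ≥ 18 → (23,24).
Selected: (0,1) (6,7) (12,13) (17,18) (23,24)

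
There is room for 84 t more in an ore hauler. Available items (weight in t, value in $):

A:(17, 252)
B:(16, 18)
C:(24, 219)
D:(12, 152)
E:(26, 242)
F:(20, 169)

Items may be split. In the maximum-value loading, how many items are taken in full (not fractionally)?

Sort by value per unit weight and fill in that order.
Ratios (sorted): A 14.82, D 12.67, E 9.31, C 9.12, F 8.45, B 1.12
take A (17 @ 252); take D (12 @ 152); take E (26 @ 242); take C (24 @ 219); take 5/20 of F → 42.25. Capacity used 84/84.
4 item(s) taken whole; one partial (take 5/20 of F).

4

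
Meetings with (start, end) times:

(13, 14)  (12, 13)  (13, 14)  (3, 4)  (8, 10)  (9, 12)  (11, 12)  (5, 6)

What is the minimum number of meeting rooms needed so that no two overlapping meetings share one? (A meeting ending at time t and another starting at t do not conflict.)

2

The answer is the maximum number of intervals overlapping at any instant.
starts: [3, 5, 8, 9, 11, 12, 13, 13]
ends:   [4, 6, 10, 12, 12, 13, 14, 14]
s3→1 e4→0 s5→1 e6→0 s8→1 s9→2  — peak 2.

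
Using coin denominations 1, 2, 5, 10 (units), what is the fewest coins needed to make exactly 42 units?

42 − 4×10→2 − 1×2→0
Total coins = 4 + 1 = 5

5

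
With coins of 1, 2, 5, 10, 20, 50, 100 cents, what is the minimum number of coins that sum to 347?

Greedy: take as many of the largest coin as possible, then repeat with the remainder.
347 = 3×100 + 2×20 + 1×5 + 1×2
Total coins = 3 + 2 + 1 + 1 = 7

7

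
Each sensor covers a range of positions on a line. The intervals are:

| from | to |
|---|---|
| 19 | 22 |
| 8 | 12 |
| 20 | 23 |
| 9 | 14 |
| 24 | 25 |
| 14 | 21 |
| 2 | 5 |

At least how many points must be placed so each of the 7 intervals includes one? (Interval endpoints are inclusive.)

Sorted: [2,5] [8,12] [9,14] [14,21] [19,22] [20,23] [24,25]
{[2,5]} hit by 5; {[8,12],[9,14]} hit by 12; {[14,21],[19,22],[20,23]} hit by 21; {[24,25]} hit by 25.
Points: 5, 12, 21, 25 (4 total).

4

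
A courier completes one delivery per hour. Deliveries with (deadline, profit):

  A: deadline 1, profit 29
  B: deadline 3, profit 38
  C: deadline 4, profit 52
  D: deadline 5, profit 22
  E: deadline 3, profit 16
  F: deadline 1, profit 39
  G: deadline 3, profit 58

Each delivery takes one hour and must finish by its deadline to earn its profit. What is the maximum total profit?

209

Sort by profit descending; place each in the latest free slot ≤ its deadline.
By profit: G(d3,58), C(d4,52), F(d1,39), B(d3,38), A(d1,29), D(d5,22), E(d3,16)
G→slot 3; C→slot 4; F→slot 1; B→slot 2; A skipped; D→slot 5; E skipped.
Profit = 39 + 38 + 58 + 52 + 22 = 209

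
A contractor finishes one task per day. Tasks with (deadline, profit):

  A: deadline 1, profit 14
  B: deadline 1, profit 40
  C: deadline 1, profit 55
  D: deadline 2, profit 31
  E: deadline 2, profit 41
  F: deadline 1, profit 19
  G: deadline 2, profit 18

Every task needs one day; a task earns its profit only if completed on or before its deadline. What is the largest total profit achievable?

Sort by profit descending; place each in the latest free slot ≤ its deadline.
By profit: C(d1,55), E(d2,41), B(d1,40), D(d2,31), F(d1,19), G(d2,18), A(d1,14)
C→slot 1; E→slot 2; B skipped; D skipped; F skipped; G skipped; A skipped.
Profit = 55 + 41 = 96

96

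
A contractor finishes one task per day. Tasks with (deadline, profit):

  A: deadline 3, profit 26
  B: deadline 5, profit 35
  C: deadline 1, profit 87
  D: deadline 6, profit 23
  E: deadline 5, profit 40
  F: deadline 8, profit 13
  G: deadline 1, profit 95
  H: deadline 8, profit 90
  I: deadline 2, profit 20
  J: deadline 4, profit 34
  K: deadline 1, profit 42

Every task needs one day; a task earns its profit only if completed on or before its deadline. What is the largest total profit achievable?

356

Take jobs in profit order; each goes to the latest open slot no later than its deadline.
Profit order: G=95 H=90 C=87 K=42 E=40 B=35 J=34 A=26 D=23 I=20 F=13
Assign: G→slot 1, H→slot 8, C skipped, K skipped, E→slot 5, B→slot 4, J→slot 3, A→slot 2, D→slot 6, I skipped, F→slot 7.
Slots: [1:G] [2:A] [3:J] [4:B] [5:E] [6:D] [7:F] [8:H]
Profit = 95 + 26 + 34 + 35 + 40 + 23 + 13 + 90 = 356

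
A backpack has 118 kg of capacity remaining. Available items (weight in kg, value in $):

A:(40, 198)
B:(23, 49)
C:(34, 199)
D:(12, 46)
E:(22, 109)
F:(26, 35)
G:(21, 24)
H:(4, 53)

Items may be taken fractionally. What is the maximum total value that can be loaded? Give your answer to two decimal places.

617.78

Ratios (sorted): H 13.25, C 5.85, E 4.95, A 4.95, D 3.83, B 2.13, F 1.35, G 1.14
take H (4 @ 53); take C (34 @ 199); take E (22 @ 109); take A (40 @ 198); take D (12 @ 46); take 6/23 of B → 12.78. Capacity used 118/118.
Total value = 617.78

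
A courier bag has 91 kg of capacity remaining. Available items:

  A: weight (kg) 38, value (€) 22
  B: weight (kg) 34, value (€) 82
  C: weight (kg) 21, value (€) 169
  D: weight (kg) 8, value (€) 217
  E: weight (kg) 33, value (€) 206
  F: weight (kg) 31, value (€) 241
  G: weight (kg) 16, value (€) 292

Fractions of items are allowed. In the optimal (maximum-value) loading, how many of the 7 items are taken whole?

Greedy by value/weight ratio, highest first.
Order: D (217/8=27.12) > G (292/16=18.25) > C (169/21=8.05) > F (241/31=7.77) > E (206/33=6.24) > B (82/34=2.41) > A (22/38=0.58)
Fill: take D (8 @ 217) → take G (16 @ 292) → take C (21 @ 169) → take F (31 @ 241) → take 15/33 of E → 93.64; 91/91 used.
4 item(s) taken whole; one partial (take 15/33 of E).

4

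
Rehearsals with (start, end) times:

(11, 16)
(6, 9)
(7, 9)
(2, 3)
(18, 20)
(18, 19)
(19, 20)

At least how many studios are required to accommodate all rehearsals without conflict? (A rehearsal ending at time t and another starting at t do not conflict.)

2

starts: [2, 6, 7, 11, 18, 18, 19]
ends:   [3, 9, 9, 16, 19, 20, 20]
s2→1 e3→0 s6→1 s7→2  — peak 2.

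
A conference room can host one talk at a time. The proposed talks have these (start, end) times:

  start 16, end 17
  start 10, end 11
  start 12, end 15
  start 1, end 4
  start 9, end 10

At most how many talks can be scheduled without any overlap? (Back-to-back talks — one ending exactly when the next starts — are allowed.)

5

Sort by end time and greedily take each interval whose start is ≥ the last chosen end.
Sorted by end: (1,4)  (9,10)  (10,11)  (12,15)  (16,17)
take (1,4); take (9,10); take (10,11); take (12,15); take (16,17).
Selected 5 talks.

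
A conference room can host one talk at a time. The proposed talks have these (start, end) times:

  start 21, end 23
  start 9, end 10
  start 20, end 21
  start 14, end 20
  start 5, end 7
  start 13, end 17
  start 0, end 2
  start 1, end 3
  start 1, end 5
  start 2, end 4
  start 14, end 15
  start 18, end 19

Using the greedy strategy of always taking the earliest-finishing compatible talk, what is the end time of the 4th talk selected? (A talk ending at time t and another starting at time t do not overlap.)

10

Sort by end time and greedily take each interval whose start is ≥ the last chosen end.
By end time: (0,2), (1,3), (2,4), (1,5), (5,7), (9,10), (14,15), (13,17), (18,19), (14,20), (20,21), (21,23).
Pick (0,2); next start ≥ 2 → (2,4); next start ≥ 4 → (5,7); next start ≥ 7 → (9,10); next start ≥ 10 → (14,15); next start ≥ 15 → (18,19); next start ≥ 19 → (20,21); next start ≥ 21 → (21,23).
Selected: (0,2) (2,4) (5,7) (9,10) (14,15) (18,19) (20,21) (21,23)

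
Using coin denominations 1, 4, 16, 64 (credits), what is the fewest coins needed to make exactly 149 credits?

Greedy: take as many of the largest coin as possible, then repeat with the remainder.
149 − 2×64→21 − 1×16→5 − 1×4→1 − 1×1→0
Total coins = 2 + 1 + 1 + 1 = 5

5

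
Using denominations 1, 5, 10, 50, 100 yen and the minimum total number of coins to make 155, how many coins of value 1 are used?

155 = 1×100 + 1×50 + 1×5
Count of 1: 0

0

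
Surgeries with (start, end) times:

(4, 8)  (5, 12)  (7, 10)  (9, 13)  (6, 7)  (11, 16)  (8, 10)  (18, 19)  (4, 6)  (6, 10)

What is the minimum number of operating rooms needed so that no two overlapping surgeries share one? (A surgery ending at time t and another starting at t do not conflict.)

Events (time:±→running): 4:+→1 4:+→2 5:+→3 6:-→2 6:+→3 6:+→4 7:-→3 7:+→4 8:-→3 8:+→4 9:+→5 … peak 5.

5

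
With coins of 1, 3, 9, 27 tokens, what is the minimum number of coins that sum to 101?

101 − 3×27→20 − 2×9→2 − 2×1→0
Total coins = 3 + 2 + 2 = 7

7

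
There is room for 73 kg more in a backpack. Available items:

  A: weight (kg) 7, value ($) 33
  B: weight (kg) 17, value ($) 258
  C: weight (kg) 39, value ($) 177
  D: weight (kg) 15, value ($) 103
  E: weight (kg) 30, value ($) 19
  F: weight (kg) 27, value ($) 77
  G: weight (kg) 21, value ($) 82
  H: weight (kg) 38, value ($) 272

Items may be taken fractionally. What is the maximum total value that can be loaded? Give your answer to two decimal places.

647.14

Order: B (258/17=15.18) > H (272/38=7.16) > D (103/15=6.87) > A (33/7=4.71) > C (177/39=4.54) > G (82/21=3.90) > F (77/27=2.85) > E (19/30=0.63)
Fill: take B (17 @ 258) → take H (38 @ 272) → take D (15 @ 103) → take 3/7 of A → 14.14; 73/73 used.
Total value = 647.14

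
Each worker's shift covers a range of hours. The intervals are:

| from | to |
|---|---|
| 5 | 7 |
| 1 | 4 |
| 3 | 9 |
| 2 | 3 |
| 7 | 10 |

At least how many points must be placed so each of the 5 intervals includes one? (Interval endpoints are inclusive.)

2

Sorted: [2,3] [1,4] [5,7] [3,9] [7,10]
{[2,3],[1,4]} hit by 3; {[5,7],[3,9],[7,10]} hit by 7.
Points: 3, 7 (2 total).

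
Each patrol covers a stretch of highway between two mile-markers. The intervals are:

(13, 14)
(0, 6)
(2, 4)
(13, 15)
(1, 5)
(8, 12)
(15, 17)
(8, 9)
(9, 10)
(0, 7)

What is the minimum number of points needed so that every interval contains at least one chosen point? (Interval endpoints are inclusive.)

4

Sort by right endpoint; whenever an interval is uncovered, place a point at its right end.
Sorted: [2,4] [1,5] [0,6] [0,7] [8,9] [9,10] [8,12] [13,14] [13,15] [15,17]
{[2,4],[1,5],[0,6],[0,7]} hit by 4; {[8,9],[9,10],[8,12]} hit by 9; {[13,14],[13,15]} hit by 14; {[15,17]} hit by 17.
Points: 4, 9, 14, 17 (4 total).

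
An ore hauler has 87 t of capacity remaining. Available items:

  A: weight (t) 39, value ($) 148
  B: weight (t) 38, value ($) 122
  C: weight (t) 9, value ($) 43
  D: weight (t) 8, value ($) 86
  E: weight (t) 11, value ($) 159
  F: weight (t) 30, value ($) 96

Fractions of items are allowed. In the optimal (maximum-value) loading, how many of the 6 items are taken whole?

Ratios (sorted): E 14.45, D 10.75, C 4.78, A 3.79, B 3.21, F 3.20
take E (11 @ 159); take D (8 @ 86); take C (9 @ 43); take A (39 @ 148); take 20/38 of B → 64.21. Capacity used 87/87.
4 item(s) taken whole; one partial (take 20/38 of B).

4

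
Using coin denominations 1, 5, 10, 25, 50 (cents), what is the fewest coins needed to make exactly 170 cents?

Use the largest denomination that fits, subtract, and repeat.
170 − 3×50→20 − 2×10→0
Total coins = 3 + 2 = 5

5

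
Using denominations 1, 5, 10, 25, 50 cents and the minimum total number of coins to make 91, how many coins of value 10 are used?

91 − 1×50→41 − 1×25→16 − 1×10→6 − 1×5→1 − 1×1→0
Count of 10: 1

1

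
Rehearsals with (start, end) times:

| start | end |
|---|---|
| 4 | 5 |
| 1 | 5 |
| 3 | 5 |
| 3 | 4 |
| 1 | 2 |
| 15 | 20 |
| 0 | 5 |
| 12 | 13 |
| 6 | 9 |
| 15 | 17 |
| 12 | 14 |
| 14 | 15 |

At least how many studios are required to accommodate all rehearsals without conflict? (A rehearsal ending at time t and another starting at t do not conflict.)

4

Count concurrent intervals with a sweep; the peak is the room count.
Events (time:±→running): 0:+→1 1:+→2 1:+→3 2:-→2 3:+→3 3:+→4 … peak 4.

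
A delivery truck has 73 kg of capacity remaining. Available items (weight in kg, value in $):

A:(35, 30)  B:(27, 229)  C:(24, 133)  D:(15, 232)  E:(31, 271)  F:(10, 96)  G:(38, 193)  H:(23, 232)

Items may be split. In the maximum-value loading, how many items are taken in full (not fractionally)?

Sort by value per unit weight and fill in that order.
Order: D (232/15=15.47) > H (232/23=10.09) > F (96/10=9.60) > E (271/31=8.74) > B (229/27=8.48) > C (133/24=5.54) > G (193/38=5.08) > A (30/35=0.86)
Fill: take D (15 @ 232) → take H (23 @ 232) → take F (10 @ 96) → take 25/31 of E → 218.55; 73/73 used.
3 item(s) taken whole; one partial (take 25/31 of E).

3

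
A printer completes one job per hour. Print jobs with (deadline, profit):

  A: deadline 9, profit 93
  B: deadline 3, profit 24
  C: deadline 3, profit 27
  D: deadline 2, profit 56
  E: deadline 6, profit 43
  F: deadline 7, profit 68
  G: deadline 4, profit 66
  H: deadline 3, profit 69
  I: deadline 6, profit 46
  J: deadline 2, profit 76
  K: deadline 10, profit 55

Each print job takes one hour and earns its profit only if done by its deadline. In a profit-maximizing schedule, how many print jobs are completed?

9

Sort by profit descending; place each in the latest free slot ≤ its deadline.
By profit: A(d9,93), J(d2,76), H(d3,69), F(d7,68), G(d4,66), D(d2,56), K(d10,55), I(d6,46), E(d6,43), C(d3,27), B(d3,24)
A→slot 9; J→slot 2; H→slot 3; F→slot 7; G→slot 4; D→slot 1; K→slot 10; I→slot 6; E→slot 5; C skipped; B skipped.
9 of 11 scheduled.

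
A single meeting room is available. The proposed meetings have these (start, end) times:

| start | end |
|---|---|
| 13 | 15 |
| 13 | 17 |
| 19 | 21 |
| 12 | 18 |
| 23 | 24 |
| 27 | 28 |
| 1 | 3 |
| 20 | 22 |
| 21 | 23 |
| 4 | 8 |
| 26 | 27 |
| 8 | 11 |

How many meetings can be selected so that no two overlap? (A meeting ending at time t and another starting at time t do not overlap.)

9

Sorted by end: (1,3)  (4,8)  (8,11)  (13,15)  (13,17)  (12,18)  (19,21)  (20,22)  (21,23)  (23,24)  (26,27)  (27,28)
take (1,3); take (4,8); take (8,11); take (13,15); skip (12,18); take (19,21); take (21,23); take (23,24); take (26,27); take (27,28).
Selected 9 meetings.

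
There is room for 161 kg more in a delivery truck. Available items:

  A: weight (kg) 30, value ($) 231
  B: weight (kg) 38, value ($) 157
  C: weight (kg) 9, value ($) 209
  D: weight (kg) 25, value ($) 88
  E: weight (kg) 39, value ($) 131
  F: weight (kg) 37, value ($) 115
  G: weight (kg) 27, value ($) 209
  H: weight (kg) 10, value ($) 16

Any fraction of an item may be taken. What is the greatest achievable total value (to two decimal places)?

Order: C (209/9=23.22) > G (209/27=7.74) > A (231/30=7.70) > B (157/38=4.13) > D (88/25=3.52) > E (131/39=3.36) > F (115/37=3.11) > H (16/10=1.60)
Fill: take C (9 @ 209) → take G (27 @ 209) → take A (30 @ 231) → take B (38 @ 157) → take D (25 @ 88) → take 32/39 of E → 107.49; 161/161 used.
Total value = 1001.49

1001.49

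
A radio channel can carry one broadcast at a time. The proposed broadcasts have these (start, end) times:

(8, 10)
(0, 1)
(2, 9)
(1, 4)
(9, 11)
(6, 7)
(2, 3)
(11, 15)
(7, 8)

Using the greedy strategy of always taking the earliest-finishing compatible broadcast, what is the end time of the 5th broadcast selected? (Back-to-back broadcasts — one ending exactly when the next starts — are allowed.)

Greedy by earliest finish: after sorting by end time, pick each interval compatible with the last pick.
By end time: (0,1), (2,3), (1,4), (6,7), (7,8), (2,9), (8,10), (9,11), (11,15).
Pick (0,1); next start ≥ 1 → (2,3); next start ≥ 3 → (6,7); next start ≥ 7 → (7,8); next start ≥ 8 → (8,10); next start ≥ 10 → (11,15).
Selected: (0,1) (2,3) (6,7) (7,8) (8,10) (11,15)

10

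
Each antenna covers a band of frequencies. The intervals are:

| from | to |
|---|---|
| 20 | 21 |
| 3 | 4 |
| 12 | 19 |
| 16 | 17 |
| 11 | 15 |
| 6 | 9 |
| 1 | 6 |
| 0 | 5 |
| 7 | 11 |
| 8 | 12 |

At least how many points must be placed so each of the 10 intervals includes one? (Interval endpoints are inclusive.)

5

Sorted: [3,4] [0,5] [1,6] [6,9] [7,11] [8,12] [11,15] [16,17] [12,19] [20,21]
{[3,4],[0,5],[1,6]} hit by 4; {[6,9],[7,11],[8,12]} hit by 9; {[11,15]} hit by 15; {[16,17],[12,19]} hit by 17; {[20,21]} hit by 21.
Points: 4, 9, 15, 17, 21 (5 total).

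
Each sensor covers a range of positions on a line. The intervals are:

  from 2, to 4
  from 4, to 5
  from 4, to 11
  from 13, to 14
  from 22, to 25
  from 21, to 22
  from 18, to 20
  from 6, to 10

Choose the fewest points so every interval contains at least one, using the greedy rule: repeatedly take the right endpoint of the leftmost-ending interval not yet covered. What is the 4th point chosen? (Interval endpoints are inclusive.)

20

Sorted: [2,4] [4,5] [6,10] [4,11] [13,14] [18,20] [21,22] [22,25]
{[2,4],[4,5]} hit by 4; {[6,10],[4,11]} hit by 10; {[13,14]} hit by 14; {[18,20]} hit by 20; {[21,22],[22,25]} hit by 22.
Points: 4, 10, 14, 20, 22 (5 total).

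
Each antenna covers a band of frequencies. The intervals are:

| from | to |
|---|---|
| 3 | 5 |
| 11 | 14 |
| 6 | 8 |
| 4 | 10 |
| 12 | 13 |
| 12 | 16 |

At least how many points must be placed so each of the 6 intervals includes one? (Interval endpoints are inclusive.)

3

By right end: [3,5]  [6,8]  [4,10]  [12,13]  [11,14]  [12,16]
[3,5] uncovered → point at 5; [6,8] uncovered → point at 8; [12,13] uncovered → point at 13.
Points: 5, 8, 13 (3 total).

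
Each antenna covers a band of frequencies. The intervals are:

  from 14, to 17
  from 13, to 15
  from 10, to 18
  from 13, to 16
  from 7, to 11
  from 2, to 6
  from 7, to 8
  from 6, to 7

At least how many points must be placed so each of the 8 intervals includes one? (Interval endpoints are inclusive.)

Sorted: [2,6] [6,7] [7,8] [7,11] [13,15] [13,16] [14,17] [10,18]
{[2,6],[6,7]} hit by 6; {[7,8],[7,11]} hit by 8; {[13,15],[13,16],[14,17],[10,18]} hit by 15.
Points: 6, 8, 15 (3 total).

3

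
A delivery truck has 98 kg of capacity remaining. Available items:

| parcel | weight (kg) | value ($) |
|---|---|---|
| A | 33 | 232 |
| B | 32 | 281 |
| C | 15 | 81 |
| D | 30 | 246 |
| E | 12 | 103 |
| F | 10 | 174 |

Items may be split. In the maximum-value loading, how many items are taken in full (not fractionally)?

4

Sort by value per unit weight and fill in that order.
Ratios (sorted): F 17.40, B 8.78, E 8.58, D 8.20, A 7.03, C 5.40
take F (10 @ 174); take B (32 @ 281); take E (12 @ 103); take D (30 @ 246); take 14/33 of A → 98.42. Capacity used 98/98.
4 item(s) taken whole; one partial (take 14/33 of A).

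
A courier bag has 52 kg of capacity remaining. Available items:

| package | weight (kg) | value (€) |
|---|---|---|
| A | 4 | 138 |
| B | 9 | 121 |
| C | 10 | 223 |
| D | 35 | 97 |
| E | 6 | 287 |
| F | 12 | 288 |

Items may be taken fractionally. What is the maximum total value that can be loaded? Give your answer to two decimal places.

1087.49

Greedy by value/weight ratio, highest first.
Ratios (sorted): E 47.83, A 34.50, F 24.00, C 22.30, B 13.44, D 2.77
take E (6 @ 287); take A (4 @ 138); take F (12 @ 288); take C (10 @ 223); take B (9 @ 121); take 11/35 of D → 30.49. Capacity used 52/52.
Total value = 1087.49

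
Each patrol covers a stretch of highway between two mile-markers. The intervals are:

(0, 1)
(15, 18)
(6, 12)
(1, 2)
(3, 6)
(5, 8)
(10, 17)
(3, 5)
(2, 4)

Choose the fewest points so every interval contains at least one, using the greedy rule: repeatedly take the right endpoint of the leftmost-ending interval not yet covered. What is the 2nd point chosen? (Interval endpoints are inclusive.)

4

By right end: [0,1]  [1,2]  [2,4]  [3,5]  [3,6]  [5,8]  [6,12]  [10,17]  [15,18]
[0,1] uncovered → point at 1; [2,4] uncovered → point at 4; [5,8] uncovered → point at 8; [10,17] uncovered → point at 17.
Points: 1, 4, 8, 17 (4 total).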